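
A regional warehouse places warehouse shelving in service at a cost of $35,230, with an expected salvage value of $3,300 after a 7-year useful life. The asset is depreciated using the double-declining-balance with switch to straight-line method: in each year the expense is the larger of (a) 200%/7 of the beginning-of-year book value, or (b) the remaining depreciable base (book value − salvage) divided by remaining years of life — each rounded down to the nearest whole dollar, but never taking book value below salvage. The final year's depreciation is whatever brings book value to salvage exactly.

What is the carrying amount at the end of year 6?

Depreciable base = $35,230 − $3,300 = $31,930.
Year 1: DB = ⌊$35,230 × 200%/7⌋ = $10,065; SL = ⌊$31,930/7⌋ = $4,561 → take DB $10,065. Book value $25,165.
Year 2: DB = ⌊$25,165 × 200%/7⌋ = $7,190; SL = ⌊$21,865/6⌋ = $3,644 → take DB $7,190. Book value $17,975.
Year 3: DB = ⌊$17,975 × 200%/7⌋ = $5,135; SL = ⌊$14,675/5⌋ = $2,935 → take DB $5,135. Book value $12,840.
Year 4: DB = ⌊$12,840 × 200%/7⌋ = $3,668; SL = ⌊$9,540/4⌋ = $2,385 → take DB $3,668. Book value $9,172.
Year 5: DB = ⌊$9,172 × 200%/7⌋ = $2,620; SL = ⌊$5,872/3⌋ = $1,957 → take DB $2,620. Book value $6,552.
Year 6: DB = ⌊$6,552 × 200%/7⌋ = $1,872; SL = ⌊$3,252/2⌋ = $1,626 → take DB $1,872. Book value $4,680.

$4,680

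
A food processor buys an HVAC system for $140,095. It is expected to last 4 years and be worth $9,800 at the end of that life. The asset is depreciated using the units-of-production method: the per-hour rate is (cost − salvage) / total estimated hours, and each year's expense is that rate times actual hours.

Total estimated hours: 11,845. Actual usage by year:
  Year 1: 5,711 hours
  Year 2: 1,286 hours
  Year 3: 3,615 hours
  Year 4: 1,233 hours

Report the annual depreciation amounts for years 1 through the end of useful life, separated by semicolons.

Depreciable base = $140,095 − $9,800 = $130,295.
Rate = $130,295 / 11,845 hours = $11 per hour.
Year 1: 5,711 × $11 = $62,821. Book value $77,274.
Year 2: 1,286 × $11 = $14,146. Book value $63,128.
Year 3: 3,615 × $11 = $39,765. Book value $23,363.
Year 4: 1,233 × $11 = $13,563. Book value $9,800.

$62,821; $14,146; $39,765; $13,563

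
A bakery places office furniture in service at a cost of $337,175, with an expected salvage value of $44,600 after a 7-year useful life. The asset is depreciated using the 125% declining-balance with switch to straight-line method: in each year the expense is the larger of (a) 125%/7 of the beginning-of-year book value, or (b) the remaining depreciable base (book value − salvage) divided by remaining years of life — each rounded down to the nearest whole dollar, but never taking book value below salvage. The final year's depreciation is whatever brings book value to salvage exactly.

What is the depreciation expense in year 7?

Depreciable base = $337,175 − $44,600 = $292,575.
Year 1: DB = ⌊$337,175 × 125%/7⌋ = $60,209; SL = ⌊$292,575/7⌋ = $41,796 → take DB $60,209. Book value $276,966.
Year 2: DB = ⌊$276,966 × 125%/7⌋ = $49,458; SL = ⌊$232,366/6⌋ = $38,727 → take DB $49,458. Book value $227,508.
Year 3: DB = ⌊$227,508 × 125%/7⌋ = $40,626; SL = ⌊$182,908/5⌋ = $36,581 → take DB $40,626. Book value $186,882.
Year 4: DB = ⌊$186,882 × 125%/7⌋ = $33,371; SL = ⌊$142,282/4⌋ = $35,570 → take SL $35,570. Book value $151,312.
Year 5: DB = ⌊$151,312 × 125%/7⌋ = $27,020; SL = ⌊$106,712/3⌋ = $35,570 → take SL $35,570. Book value $115,742.
Year 6: DB = ⌊$115,742 × 125%/7⌋ = $20,668; SL = ⌊$71,142/2⌋ = $35,571 → take SL $35,571. Book value $80,171.
Year 7 (final): $80,171 − $44,600 = $35,571. Book value $44,600.

$35,571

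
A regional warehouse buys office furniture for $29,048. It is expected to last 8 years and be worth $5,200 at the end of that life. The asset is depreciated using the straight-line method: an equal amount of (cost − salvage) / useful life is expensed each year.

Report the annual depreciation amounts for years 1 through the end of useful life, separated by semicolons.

$2,981; $2,981; $2,981; $2,981; $2,981; $2,981; $2,981; $2,981

Depreciable base = $29,048 − $5,200 = $23,848.
Annual expense = $23,848 / 8 = $2,981.
End of year 1: book value $26,067.
End of year 2: book value $23,086.
End of year 3: book value $20,105.
End of year 4: book value $17,124.
End of year 5: book value $14,143.
End of year 6: book value $11,162.
End of year 7: book value $8,181.
End of year 8: book value $5,200.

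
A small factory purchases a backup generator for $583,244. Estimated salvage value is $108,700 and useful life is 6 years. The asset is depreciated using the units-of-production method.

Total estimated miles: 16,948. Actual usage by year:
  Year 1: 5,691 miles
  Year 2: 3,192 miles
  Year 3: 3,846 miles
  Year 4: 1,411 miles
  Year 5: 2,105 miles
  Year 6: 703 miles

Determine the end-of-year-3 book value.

Depreciable base = $583,244 − $108,700 = $474,544.
Rate = $474,544 / 16,948 miles = $28 per mile.
Year 1: 5,691 × $28 = $159,348. Book value $423,896.
Year 2: 3,192 × $28 = $89,376. Book value $334,520.
Year 3: 3,846 × $28 = $107,688. Book value $226,832.

$226,832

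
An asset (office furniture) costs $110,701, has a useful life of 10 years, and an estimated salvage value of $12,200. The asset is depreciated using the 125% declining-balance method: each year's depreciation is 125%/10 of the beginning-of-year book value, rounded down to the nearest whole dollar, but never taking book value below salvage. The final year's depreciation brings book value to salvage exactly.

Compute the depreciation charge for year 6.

Depreciable base = $110,701 − $12,200 = $98,501.
Year 1: ⌊$110,701 × 125%/10⌋ = $13,837. Book value $96,864.
Year 2: ⌊$96,864 × 125%/10⌋ = $12,108. Book value $84,756.
Year 3: ⌊$84,756 × 125%/10⌋ = $10,594. Book value $74,162.
Year 4: ⌊$74,162 × 125%/10⌋ = $9,270. Book value $64,892.
Year 5: ⌊$64,892 × 125%/10⌋ = $8,111. Book value $56,781.
Year 6: ⌊$56,781 × 125%/10⌋ = $7,097. Book value $49,684.

$7,097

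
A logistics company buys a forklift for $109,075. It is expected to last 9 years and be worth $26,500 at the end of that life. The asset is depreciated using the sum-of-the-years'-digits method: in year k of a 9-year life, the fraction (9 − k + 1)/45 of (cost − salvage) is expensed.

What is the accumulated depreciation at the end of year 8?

Depreciable base = $109,075 − $26,500 = $82,575.
Sum of the years' digits = 9+8+7+6+5+4+3+2+1 = 45.
Year 1: $82,575 × 9/45 = $16,515. Book value $92,560.
Year 2: $82,575 × 8/45 = $14,680. Book value $77,880.
Year 3: $82,575 × 7/45 = $12,845. Book value $65,035.
Year 4: $82,575 × 6/45 = $11,010. Book value $54,025.
Year 5: $82,575 × 5/45 = $9,175. Book value $44,850.
Year 6: $82,575 × 4/45 = $7,340. Book value $37,510.
Year 7: $82,575 × 3/45 = $5,505. Book value $32,005.
Year 8: $82,575 × 2/45 = $3,670. Book value $28,335.
Accumulated through year 8 = $109,075 − $28,335 = $80,740.

$80,740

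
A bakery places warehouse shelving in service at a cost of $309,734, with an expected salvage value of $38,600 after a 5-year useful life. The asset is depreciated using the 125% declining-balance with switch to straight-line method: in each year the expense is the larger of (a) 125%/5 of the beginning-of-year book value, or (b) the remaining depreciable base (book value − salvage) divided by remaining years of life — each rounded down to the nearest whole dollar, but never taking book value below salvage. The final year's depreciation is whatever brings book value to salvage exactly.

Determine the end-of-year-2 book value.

$174,226

Depreciable base = $309,734 − $38,600 = $271,134.
Year 1: DB = ⌊$309,734 × 125%/5⌋ = $77,433; SL = ⌊$271,134/5⌋ = $54,226 → take DB $77,433. Book value $232,301.
Year 2: DB = ⌊$232,301 × 125%/5⌋ = $58,075; SL = ⌊$193,701/4⌋ = $48,425 → take DB $58,075. Book value $174,226.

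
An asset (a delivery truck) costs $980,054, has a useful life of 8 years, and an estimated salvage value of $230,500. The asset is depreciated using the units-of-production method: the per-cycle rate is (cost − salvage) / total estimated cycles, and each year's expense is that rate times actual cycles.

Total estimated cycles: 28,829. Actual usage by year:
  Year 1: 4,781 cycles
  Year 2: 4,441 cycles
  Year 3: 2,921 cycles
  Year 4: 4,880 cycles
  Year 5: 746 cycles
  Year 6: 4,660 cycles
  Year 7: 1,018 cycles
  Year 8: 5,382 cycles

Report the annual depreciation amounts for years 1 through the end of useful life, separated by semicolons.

Depreciable base = $980,054 − $230,500 = $749,554.
Rate = $749,554 / 28,829 cycles = $26 per cycle.
Year 1: 4,781 × $26 = $124,306. Book value $855,748.
Year 2: 4,441 × $26 = $115,466. Book value $740,282.
Year 3: 2,921 × $26 = $75,946. Book value $664,336.
Year 4: 4,880 × $26 = $126,880. Book value $537,456.
Year 5: 746 × $26 = $19,396. Book value $518,060.
Year 6: 4,660 × $26 = $121,160. Book value $396,900.
Year 7: 1,018 × $26 = $26,468. Book value $370,432.
Year 8: 5,382 × $26 = $139,932. Book value $230,500.

$124,306; $115,466; $75,946; $126,880; $19,396; $121,160; $26,468; $139,932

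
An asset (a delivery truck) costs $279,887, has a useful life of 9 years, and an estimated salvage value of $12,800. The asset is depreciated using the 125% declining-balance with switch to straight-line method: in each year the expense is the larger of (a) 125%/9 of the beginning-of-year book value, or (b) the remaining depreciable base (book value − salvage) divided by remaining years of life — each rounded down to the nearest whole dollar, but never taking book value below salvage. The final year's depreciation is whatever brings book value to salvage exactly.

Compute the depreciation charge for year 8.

Depreciable base = $279,887 − $12,800 = $267,087.
Year 1: DB = ⌊$279,887 × 125%/9⌋ = $38,873; SL = ⌊$267,087/9⌋ = $29,676 → take DB $38,873. Book value $241,014.
Year 2: DB = ⌊$241,014 × 125%/9⌋ = $33,474; SL = ⌊$228,214/8⌋ = $28,526 → take DB $33,474. Book value $207,540.
Year 3: DB = ⌊$207,540 × 125%/9⌋ = $28,825; SL = ⌊$194,740/7⌋ = $27,820 → take DB $28,825. Book value $178,715.
Year 4: DB = ⌊$178,715 × 125%/9⌋ = $24,821; SL = ⌊$165,915/6⌋ = $27,652 → take SL $27,652. Book value $151,063.
Year 5: DB = ⌊$151,063 × 125%/9⌋ = $20,980; SL = ⌊$138,263/5⌋ = $27,652 → take SL $27,652. Book value $123,411.
Year 6: DB = ⌊$123,411 × 125%/9⌋ = $17,140; SL = ⌊$110,611/4⌋ = $27,652 → take SL $27,652. Book value $95,759.
Year 7: DB = ⌊$95,759 × 125%/9⌋ = $13,299; SL = ⌊$82,959/3⌋ = $27,653 → take SL $27,653. Book value $68,106.
Year 8: DB = ⌊$68,106 × 125%/9⌋ = $9,459; SL = ⌊$55,306/2⌋ = $27,653 → take SL $27,653. Book value $40,453.

$27,653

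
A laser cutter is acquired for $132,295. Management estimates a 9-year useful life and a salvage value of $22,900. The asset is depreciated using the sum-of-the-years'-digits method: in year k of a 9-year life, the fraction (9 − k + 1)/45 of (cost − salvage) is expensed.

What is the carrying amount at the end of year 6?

$37,486

Depreciable base = $132,295 − $22,900 = $109,395.
Sum of the years' digits = 9+8+7+6+5+4+3+2+1 = 45.
Year 1: $109,395 × 9/45 = $21,879. Book value $110,416.
Year 2: $109,395 × 8/45 = $19,448. Book value $90,968.
Year 3: $109,395 × 7/45 = $17,017. Book value $73,951.
Year 4: $109,395 × 6/45 = $14,586. Book value $59,365.
Year 5: $109,395 × 5/45 = $12,155. Book value $47,210.
Year 6: $109,395 × 4/45 = $9,724. Book value $37,486.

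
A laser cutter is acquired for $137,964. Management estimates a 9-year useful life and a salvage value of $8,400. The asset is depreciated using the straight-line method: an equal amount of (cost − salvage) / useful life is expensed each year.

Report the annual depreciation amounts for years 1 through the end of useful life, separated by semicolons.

$14,396; $14,396; $14,396; $14,396; $14,396; $14,396; $14,396; $14,396; $14,396

Depreciable base = $137,964 − $8,400 = $129,564.
Annual expense = $129,564 / 9 = $14,396.
End of year 1: book value $123,568.
End of year 2: book value $109,172.
End of year 3: book value $94,776.
End of year 4: book value $80,380.
End of year 5: book value $65,984.
End of year 6: book value $51,588.
End of year 7: book value $37,192.
End of year 8: book value $22,796.
End of year 9: book value $8,400.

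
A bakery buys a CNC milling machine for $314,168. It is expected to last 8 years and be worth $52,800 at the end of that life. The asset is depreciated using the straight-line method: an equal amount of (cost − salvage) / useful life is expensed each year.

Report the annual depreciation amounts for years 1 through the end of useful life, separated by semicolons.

$32,671; $32,671; $32,671; $32,671; $32,671; $32,671; $32,671; $32,671

Depreciable base = $314,168 − $52,800 = $261,368.
Annual expense = $261,368 / 8 = $32,671.
End of year 1: book value $281,497.
End of year 2: book value $248,826.
End of year 3: book value $216,155.
End of year 4: book value $183,484.
End of year 5: book value $150,813.
End of year 6: book value $118,142.
End of year 7: book value $85,471.
End of year 8: book value $52,800.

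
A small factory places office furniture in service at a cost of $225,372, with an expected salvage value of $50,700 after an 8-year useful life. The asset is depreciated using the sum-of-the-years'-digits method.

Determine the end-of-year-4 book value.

$99,220

Depreciable base = $225,372 − $50,700 = $174,672.
Sum of the years' digits = 8+7+6+5+4+3+2+1 = 36.
Year 1: $174,672 × 8/36 = $38,816. Book value $186,556.
Year 2: $174,672 × 7/36 = $33,964. Book value $152,592.
Year 3: $174,672 × 6/36 = $29,112. Book value $123,480.
Year 4: $174,672 × 5/36 = $24,260. Book value $99,220.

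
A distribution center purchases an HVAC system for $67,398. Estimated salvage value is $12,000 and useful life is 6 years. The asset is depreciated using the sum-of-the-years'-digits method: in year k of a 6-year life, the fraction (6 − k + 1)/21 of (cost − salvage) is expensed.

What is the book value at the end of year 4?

$19,914

Depreciable base = $67,398 − $12,000 = $55,398.
Sum of the years' digits = 6+5+4+3+2+1 = 21.
Year 1: $55,398 × 6/21 = $15,828. Book value $51,570.
Year 2: $55,398 × 5/21 = $13,190. Book value $38,380.
Year 3: $55,398 × 4/21 = $10,552. Book value $27,828.
Year 4: $55,398 × 3/21 = $7,914. Book value $19,914.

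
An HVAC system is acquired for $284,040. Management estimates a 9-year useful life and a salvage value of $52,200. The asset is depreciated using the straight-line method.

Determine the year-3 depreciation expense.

$25,760

Depreciable base = $284,040 − $52,200 = $231,840.
Annual expense = $231,840 / 9 = $25,760.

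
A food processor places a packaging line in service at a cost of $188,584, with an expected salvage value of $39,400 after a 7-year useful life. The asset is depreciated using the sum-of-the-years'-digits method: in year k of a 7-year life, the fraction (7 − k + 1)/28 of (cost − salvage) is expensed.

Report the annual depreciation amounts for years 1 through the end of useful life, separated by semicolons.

$37,296; $31,968; $26,640; $21,312; $15,984; $10,656; $5,328

Depreciable base = $188,584 − $39,400 = $149,184.
Sum of the years' digits = 7+6+5+4+3+2+1 = 28.
Year 1: $149,184 × 7/28 = $37,296. Book value $151,288.
Year 2: $149,184 × 6/28 = $31,968. Book value $119,320.
Year 3: $149,184 × 5/28 = $26,640. Book value $92,680.
Year 4: $149,184 × 4/28 = $21,312. Book value $71,368.
Year 5: $149,184 × 3/28 = $15,984. Book value $55,384.
Year 6: $149,184 × 2/28 = $10,656. Book value $44,728.
Year 7: $149,184 × 1/28 = $5,328. Book value $39,400.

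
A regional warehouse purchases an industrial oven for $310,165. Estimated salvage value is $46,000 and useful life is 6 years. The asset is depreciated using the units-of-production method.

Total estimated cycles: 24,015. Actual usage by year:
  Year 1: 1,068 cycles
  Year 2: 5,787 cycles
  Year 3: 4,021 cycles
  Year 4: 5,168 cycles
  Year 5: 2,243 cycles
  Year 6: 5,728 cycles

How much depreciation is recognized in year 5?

Depreciable base = $310,165 − $46,000 = $264,165.
Rate = $264,165 / 24,015 cycles = $11 per cycle.
Year 1: 1,068 × $11 = $11,748. Book value $298,417.
Year 2: 5,787 × $11 = $63,657. Book value $234,760.
Year 3: 4,021 × $11 = $44,231. Book value $190,529.
Year 4: 5,168 × $11 = $56,848. Book value $133,681.
Year 5: 2,243 × $11 = $24,673. Book value $109,008.

$24,673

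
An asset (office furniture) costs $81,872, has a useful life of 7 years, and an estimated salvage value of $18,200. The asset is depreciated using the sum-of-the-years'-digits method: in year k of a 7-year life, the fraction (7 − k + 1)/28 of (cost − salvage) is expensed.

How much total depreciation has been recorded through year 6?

Depreciable base = $81,872 − $18,200 = $63,672.
Sum of the years' digits = 7+6+5+4+3+2+1 = 28.
Year 1: $63,672 × 7/28 = $15,918. Book value $65,954.
Year 2: $63,672 × 6/28 = $13,644. Book value $52,310.
Year 3: $63,672 × 5/28 = $11,370. Book value $40,940.
Year 4: $63,672 × 4/28 = $9,096. Book value $31,844.
Year 5: $63,672 × 3/28 = $6,822. Book value $25,022.
Year 6: $63,672 × 2/28 = $4,548. Book value $20,474.
Accumulated through year 6 = $81,872 − $20,474 = $61,398.

$61,398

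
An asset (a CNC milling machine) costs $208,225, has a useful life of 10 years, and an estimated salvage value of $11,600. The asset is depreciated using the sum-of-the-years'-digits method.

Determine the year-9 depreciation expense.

Depreciable base = $208,225 − $11,600 = $196,625.
Sum of the years' digits = 10+9+8+7+6+5+4+3+2+1 = 55.
Year 1: $196,625 × 10/55 = $35,750. Book value $172,475.
Year 2: $196,625 × 9/55 = $32,175. Book value $140,300.
Year 3: $196,625 × 8/55 = $28,600. Book value $111,700.
Year 4: $196,625 × 7/55 = $25,025. Book value $86,675.
Year 5: $196,625 × 6/55 = $21,450. Book value $65,225.
Year 6: $196,625 × 5/55 = $17,875. Book value $47,350.
Year 7: $196,625 × 4/55 = $14,300. Book value $33,050.
Year 8: $196,625 × 3/55 = $10,725. Book value $22,325.
Year 9: $196,625 × 2/55 = $7,150. Book value $15,175.

$7,150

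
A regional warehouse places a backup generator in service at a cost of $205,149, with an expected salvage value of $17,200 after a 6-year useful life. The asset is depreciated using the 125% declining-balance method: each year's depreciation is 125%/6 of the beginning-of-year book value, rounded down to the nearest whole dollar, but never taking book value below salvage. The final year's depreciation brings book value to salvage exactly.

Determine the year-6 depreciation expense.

Depreciable base = $205,149 − $17,200 = $187,949.
Year 1: ⌊$205,149 × 125%/6⌋ = $42,739. Book value $162,410.
Year 2: ⌊$162,410 × 125%/6⌋ = $33,835. Book value $128,575.
Year 3: ⌊$128,575 × 125%/6⌋ = $26,786. Book value $101,789.
Year 4: ⌊$101,789 × 125%/6⌋ = $21,206. Book value $80,583.
Year 5: ⌊$80,583 × 125%/6⌋ = $16,788. Book value $63,795.
Year 6 (final): $63,795 − $17,200 = $46,595. Book value $17,200.

$46,595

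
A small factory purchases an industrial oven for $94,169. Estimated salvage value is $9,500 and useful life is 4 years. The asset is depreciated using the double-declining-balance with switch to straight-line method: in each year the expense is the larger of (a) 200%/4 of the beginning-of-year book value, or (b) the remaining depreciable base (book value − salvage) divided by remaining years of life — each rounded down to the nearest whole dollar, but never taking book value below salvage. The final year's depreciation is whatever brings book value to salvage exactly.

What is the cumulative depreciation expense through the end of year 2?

Depreciable base = $94,169 − $9,500 = $84,669.
Year 1: DB = ⌊$94,169 × 200%/4⌋ = $47,084; SL = ⌊$84,669/4⌋ = $21,167 → take DB $47,084. Book value $47,085.
Year 2: DB = ⌊$47,085 × 200%/4⌋ = $23,542; SL = ⌊$37,585/3⌋ = $12,528 → take DB $23,542. Book value $23,543.
Accumulated through year 2 = $94,169 − $23,543 = $70,626.

$70,626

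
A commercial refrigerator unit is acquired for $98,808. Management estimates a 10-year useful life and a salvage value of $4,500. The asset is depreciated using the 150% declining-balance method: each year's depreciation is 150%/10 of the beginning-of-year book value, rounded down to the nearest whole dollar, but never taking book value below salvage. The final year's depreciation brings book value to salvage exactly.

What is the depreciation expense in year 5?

$7,736

Depreciable base = $98,808 − $4,500 = $94,308.
Year 1: ⌊$98,808 × 150%/10⌋ = $14,821. Book value $83,987.
Year 2: ⌊$83,987 × 150%/10⌋ = $12,598. Book value $71,389.
Year 3: ⌊$71,389 × 150%/10⌋ = $10,708. Book value $60,681.
Year 4: ⌊$60,681 × 150%/10⌋ = $9,102. Book value $51,579.
Year 5: ⌊$51,579 × 150%/10⌋ = $7,736. Book value $43,843.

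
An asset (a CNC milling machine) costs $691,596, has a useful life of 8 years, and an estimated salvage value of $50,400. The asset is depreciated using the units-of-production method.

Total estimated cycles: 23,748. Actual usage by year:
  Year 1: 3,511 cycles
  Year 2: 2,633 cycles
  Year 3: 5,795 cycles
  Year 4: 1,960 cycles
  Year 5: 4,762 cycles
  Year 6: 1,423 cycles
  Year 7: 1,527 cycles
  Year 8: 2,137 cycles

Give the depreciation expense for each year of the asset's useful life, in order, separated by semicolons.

$94,797; $71,091; $156,465; $52,920; $128,574; $38,421; $41,229; $57,699

Depreciable base = $691,596 − $50,400 = $641,196.
Rate = $641,196 / 23,748 cycles = $27 per cycle.
Year 1: 3,511 × $27 = $94,797. Book value $596,799.
Year 2: 2,633 × $27 = $71,091. Book value $525,708.
Year 3: 5,795 × $27 = $156,465. Book value $369,243.
Year 4: 1,960 × $27 = $52,920. Book value $316,323.
Year 5: 4,762 × $27 = $128,574. Book value $187,749.
Year 6: 1,423 × $27 = $38,421. Book value $149,328.
Year 7: 1,527 × $27 = $41,229. Book value $108,099.
Year 8: 2,137 × $27 = $57,699. Book value $50,400.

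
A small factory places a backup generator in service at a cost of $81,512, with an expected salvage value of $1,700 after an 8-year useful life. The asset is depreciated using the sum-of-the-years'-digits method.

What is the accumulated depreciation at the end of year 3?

Depreciable base = $81,512 − $1,700 = $79,812.
Sum of the years' digits = 8+7+6+5+4+3+2+1 = 36.
Year 1: $79,812 × 8/36 = $17,736. Book value $63,776.
Year 2: $79,812 × 7/36 = $15,519. Book value $48,257.
Year 3: $79,812 × 6/36 = $13,302. Book value $34,955.
Accumulated through year 3 = $81,512 − $34,955 = $46,557.

$46,557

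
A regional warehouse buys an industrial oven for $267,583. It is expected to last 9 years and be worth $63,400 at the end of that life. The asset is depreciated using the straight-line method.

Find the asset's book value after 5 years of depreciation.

Depreciable base = $267,583 − $63,400 = $204,183.
Annual expense = $204,183 / 9 = $22,687.
End of year 1: book value $244,896.
End of year 2: book value $222,209.
End of year 3: book value $199,522.
End of year 4: book value $176,835.
End of year 5: book value $154,148.

$154,148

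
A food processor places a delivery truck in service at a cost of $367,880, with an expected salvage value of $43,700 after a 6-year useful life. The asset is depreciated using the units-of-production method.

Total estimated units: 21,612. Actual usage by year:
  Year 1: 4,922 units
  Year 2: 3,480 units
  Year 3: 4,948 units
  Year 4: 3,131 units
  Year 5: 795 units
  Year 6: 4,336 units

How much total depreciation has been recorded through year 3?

$200,250

Depreciable base = $367,880 − $43,700 = $324,180.
Rate = $324,180 / 21,612 units = $15 per unit.
Year 1: 4,922 × $15 = $73,830. Book value $294,050.
Year 2: 3,480 × $15 = $52,200. Book value $241,850.
Year 3: 4,948 × $15 = $74,220. Book value $167,630.
Accumulated through year 3 = $367,880 − $167,630 = $200,250.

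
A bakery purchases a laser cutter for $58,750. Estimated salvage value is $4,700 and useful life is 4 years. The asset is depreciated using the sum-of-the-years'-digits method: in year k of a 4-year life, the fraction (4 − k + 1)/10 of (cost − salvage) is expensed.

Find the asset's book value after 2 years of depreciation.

$20,915

Depreciable base = $58,750 − $4,700 = $54,050.
Sum of the years' digits = 4+3+2+1 = 10.
Year 1: $54,050 × 4/10 = $21,620. Book value $37,130.
Year 2: $54,050 × 3/10 = $16,215. Book value $20,915.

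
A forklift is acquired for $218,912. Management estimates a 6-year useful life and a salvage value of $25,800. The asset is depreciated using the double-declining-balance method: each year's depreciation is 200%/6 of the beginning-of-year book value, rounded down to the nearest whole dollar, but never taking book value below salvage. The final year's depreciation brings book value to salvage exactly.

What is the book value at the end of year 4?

$43,243

Depreciable base = $218,912 − $25,800 = $193,112.
Year 1: ⌊$218,912 × 200%/6⌋ = $72,970. Book value $145,942.
Year 2: ⌊$145,942 × 200%/6⌋ = $48,647. Book value $97,295.
Year 3: ⌊$97,295 × 200%/6⌋ = $32,431. Book value $64,864.
Year 4: ⌊$64,864 × 200%/6⌋ = $21,621. Book value $43,243.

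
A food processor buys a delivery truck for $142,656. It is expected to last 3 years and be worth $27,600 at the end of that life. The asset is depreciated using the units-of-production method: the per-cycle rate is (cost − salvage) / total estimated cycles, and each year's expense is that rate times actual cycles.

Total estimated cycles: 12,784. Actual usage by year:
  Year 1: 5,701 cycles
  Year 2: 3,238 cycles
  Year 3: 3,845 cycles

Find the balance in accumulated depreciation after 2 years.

Depreciable base = $142,656 − $27,600 = $115,056.
Rate = $115,056 / 12,784 cycles = $9 per cycle.
Year 1: 5,701 × $9 = $51,309. Book value $91,347.
Year 2: 3,238 × $9 = $29,142. Book value $62,205.
Accumulated through year 2 = $142,656 − $62,205 = $80,451.

$80,451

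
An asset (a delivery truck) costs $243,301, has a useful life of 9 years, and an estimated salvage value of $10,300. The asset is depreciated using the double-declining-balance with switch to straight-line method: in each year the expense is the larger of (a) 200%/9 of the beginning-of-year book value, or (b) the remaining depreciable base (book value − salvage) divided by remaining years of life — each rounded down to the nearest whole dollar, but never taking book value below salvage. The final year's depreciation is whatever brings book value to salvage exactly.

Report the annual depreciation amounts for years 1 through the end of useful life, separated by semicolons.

Depreciable base = $243,301 − $10,300 = $233,001.
Year 1: DB = ⌊$243,301 × 200%/9⌋ = $54,066; SL = ⌊$233,001/9⌋ = $25,889 → take DB $54,066. Book value $189,235.
Year 2: DB = ⌊$189,235 × 200%/9⌋ = $42,052; SL = ⌊$178,935/8⌋ = $22,366 → take DB $42,052. Book value $147,183.
Year 3: DB = ⌊$147,183 × 200%/9⌋ = $32,707; SL = ⌊$136,883/7⌋ = $19,554 → take DB $32,707. Book value $114,476.
Year 4: DB = ⌊$114,476 × 200%/9⌋ = $25,439; SL = ⌊$104,176/6⌋ = $17,362 → take DB $25,439. Book value $89,037.
Year 5: DB = ⌊$89,037 × 200%/9⌋ = $19,786; SL = ⌊$78,737/5⌋ = $15,747 → take DB $19,786. Book value $69,251.
Year 6: DB = ⌊$69,251 × 200%/9⌋ = $15,389; SL = ⌊$58,951/4⌋ = $14,737 → take DB $15,389. Book value $53,862.
Year 7: DB = ⌊$53,862 × 200%/9⌋ = $11,969; SL = ⌊$43,562/3⌋ = $14,520 → take SL $14,520. Book value $39,342.
Year 8: DB = ⌊$39,342 × 200%/9⌋ = $8,742; SL = ⌊$29,042/2⌋ = $14,521 → take SL $14,521. Book value $24,821.
Year 9 (final): $24,821 − $10,300 = $14,521. Book value $10,300.

$54,066; $42,052; $32,707; $25,439; $19,786; $15,389; $14,520; $14,521; $14,521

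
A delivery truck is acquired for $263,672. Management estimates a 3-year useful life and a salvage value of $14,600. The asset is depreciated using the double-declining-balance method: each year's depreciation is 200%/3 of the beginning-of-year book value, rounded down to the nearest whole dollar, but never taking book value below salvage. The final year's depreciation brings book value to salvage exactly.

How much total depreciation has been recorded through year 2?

Depreciable base = $263,672 − $14,600 = $249,072.
Year 1: ⌊$263,672 × 200%/3⌋ = $175,781. Book value $87,891.
Year 2: ⌊$87,891 × 200%/3⌋ = $58,594. Book value $29,297.
Accumulated through year 2 = $263,672 − $29,297 = $234,375.

$234,375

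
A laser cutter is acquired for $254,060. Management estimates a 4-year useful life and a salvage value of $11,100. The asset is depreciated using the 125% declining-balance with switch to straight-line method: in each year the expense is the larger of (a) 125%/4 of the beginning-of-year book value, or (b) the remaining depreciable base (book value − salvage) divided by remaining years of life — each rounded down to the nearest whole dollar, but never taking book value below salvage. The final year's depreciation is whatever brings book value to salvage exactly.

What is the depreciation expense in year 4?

$54,492

Depreciable base = $254,060 − $11,100 = $242,960.
Year 1: DB = ⌊$254,060 × 125%/4⌋ = $79,393; SL = ⌊$242,960/4⌋ = $60,740 → take DB $79,393. Book value $174,667.
Year 2: DB = ⌊$174,667 × 125%/4⌋ = $54,583; SL = ⌊$163,567/3⌋ = $54,522 → take DB $54,583. Book value $120,084.
Year 3: DB = ⌊$120,084 × 125%/4⌋ = $37,526; SL = ⌊$108,984/2⌋ = $54,492 → take SL $54,492. Book value $65,592.
Year 4 (final): $65,592 − $11,100 = $54,492. Book value $11,100.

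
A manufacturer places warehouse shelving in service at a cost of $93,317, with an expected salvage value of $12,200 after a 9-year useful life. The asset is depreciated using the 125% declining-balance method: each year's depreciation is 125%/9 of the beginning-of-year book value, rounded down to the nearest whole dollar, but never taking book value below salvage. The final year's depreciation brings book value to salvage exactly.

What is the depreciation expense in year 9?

Depreciable base = $93,317 − $12,200 = $81,117.
Year 1: ⌊$93,317 × 125%/9⌋ = $12,960. Book value $80,357.
Year 2: ⌊$80,357 × 125%/9⌋ = $11,160. Book value $69,197.
Year 3: ⌊$69,197 × 125%/9⌋ = $9,610. Book value $59,587.
Year 4: ⌊$59,587 × 125%/9⌋ = $8,275. Book value $51,312.
Year 5: ⌊$51,312 × 125%/9⌋ = $7,126. Book value $44,186.
Year 6: ⌊$44,186 × 125%/9⌋ = $6,136. Book value $38,050.
Year 7: ⌊$38,050 × 125%/9⌋ = $5,284. Book value $32,766.
Year 8: ⌊$32,766 × 125%/9⌋ = $4,550. Book value $28,216.
Year 9 (final): $28,216 − $12,200 = $16,016. Book value $12,200.

$16,016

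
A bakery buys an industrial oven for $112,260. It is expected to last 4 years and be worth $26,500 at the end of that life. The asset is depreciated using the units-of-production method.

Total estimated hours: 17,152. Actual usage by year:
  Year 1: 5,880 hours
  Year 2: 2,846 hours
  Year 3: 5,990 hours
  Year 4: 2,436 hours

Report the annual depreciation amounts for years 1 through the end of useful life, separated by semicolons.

$29,400; $14,230; $29,950; $12,180

Depreciable base = $112,260 − $26,500 = $85,760.
Rate = $85,760 / 17,152 hours = $5 per hour.
Year 1: 5,880 × $5 = $29,400. Book value $82,860.
Year 2: 2,846 × $5 = $14,230. Book value $68,630.
Year 3: 5,990 × $5 = $29,950. Book value $38,680.
Year 4: 2,436 × $5 = $12,180. Book value $26,500.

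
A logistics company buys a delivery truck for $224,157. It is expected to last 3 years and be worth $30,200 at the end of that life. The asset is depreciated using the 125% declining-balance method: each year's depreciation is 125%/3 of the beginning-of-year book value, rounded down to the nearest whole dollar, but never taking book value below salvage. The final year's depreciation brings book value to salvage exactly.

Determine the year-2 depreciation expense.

$54,482

Depreciable base = $224,157 − $30,200 = $193,957.
Year 1: ⌊$224,157 × 125%/3⌋ = $93,398. Book value $130,759.
Year 2: ⌊$130,759 × 125%/3⌋ = $54,482. Book value $76,277.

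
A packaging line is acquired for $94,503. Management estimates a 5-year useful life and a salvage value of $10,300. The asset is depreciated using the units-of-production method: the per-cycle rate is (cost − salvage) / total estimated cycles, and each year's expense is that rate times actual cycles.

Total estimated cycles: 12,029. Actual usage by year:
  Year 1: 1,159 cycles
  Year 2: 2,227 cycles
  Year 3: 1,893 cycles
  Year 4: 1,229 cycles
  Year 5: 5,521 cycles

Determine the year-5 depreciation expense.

Depreciable base = $94,503 − $10,300 = $84,203.
Rate = $84,203 / 12,029 cycles = $7 per cycle.
Year 1: 1,159 × $7 = $8,113. Book value $86,390.
Year 2: 2,227 × $7 = $15,589. Book value $70,801.
Year 3: 1,893 × $7 = $13,251. Book value $57,550.
Year 4: 1,229 × $7 = $8,603. Book value $48,947.
Year 5: 5,521 × $7 = $38,647. Book value $10,300.

$38,647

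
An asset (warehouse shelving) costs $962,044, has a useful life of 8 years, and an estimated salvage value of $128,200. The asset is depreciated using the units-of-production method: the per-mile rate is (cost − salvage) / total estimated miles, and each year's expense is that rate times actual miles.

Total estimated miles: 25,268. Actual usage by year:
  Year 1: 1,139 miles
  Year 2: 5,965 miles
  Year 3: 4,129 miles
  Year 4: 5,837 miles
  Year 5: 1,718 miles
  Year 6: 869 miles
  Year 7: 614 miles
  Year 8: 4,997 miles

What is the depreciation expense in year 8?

Depreciable base = $962,044 − $128,200 = $833,844.
Rate = $833,844 / 25,268 miles = $33 per mile.
Year 1: 1,139 × $33 = $37,587. Book value $924,457.
Year 2: 5,965 × $33 = $196,845. Book value $727,612.
Year 3: 4,129 × $33 = $136,257. Book value $591,355.
Year 4: 5,837 × $33 = $192,621. Book value $398,734.
Year 5: 1,718 × $33 = $56,694. Book value $342,040.
Year 6: 869 × $33 = $28,677. Book value $313,363.
Year 7: 614 × $33 = $20,262. Book value $293,101.
Year 8: 4,997 × $33 = $164,901. Book value $128,200.

$164,901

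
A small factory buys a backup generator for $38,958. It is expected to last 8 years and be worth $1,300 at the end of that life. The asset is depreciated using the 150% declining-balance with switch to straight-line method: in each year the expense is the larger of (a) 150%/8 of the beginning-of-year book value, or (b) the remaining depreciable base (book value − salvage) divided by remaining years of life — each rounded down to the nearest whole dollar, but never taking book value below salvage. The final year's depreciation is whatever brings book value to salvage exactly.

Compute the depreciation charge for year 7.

Depreciable base = $38,958 − $1,300 = $37,658.
Year 1: DB = ⌊$38,958 × 150%/8⌋ = $7,304; SL = ⌊$37,658/8⌋ = $4,707 → take DB $7,304. Book value $31,654.
Year 2: DB = ⌊$31,654 × 150%/8⌋ = $5,935; SL = ⌊$30,354/7⌋ = $4,336 → take DB $5,935. Book value $25,719.
Year 3: DB = ⌊$25,719 × 150%/8⌋ = $4,822; SL = ⌊$24,419/6⌋ = $4,069 → take DB $4,822. Book value $20,897.
Year 4: DB = ⌊$20,897 × 150%/8⌋ = $3,918; SL = ⌊$19,597/5⌋ = $3,919 → take SL $3,919. Book value $16,978.
Year 5: DB = ⌊$16,978 × 150%/8⌋ = $3,183; SL = ⌊$15,678/4⌋ = $3,919 → take SL $3,919. Book value $13,059.
Year 6: DB = ⌊$13,059 × 150%/8⌋ = $2,448; SL = ⌊$11,759/3⌋ = $3,919 → take SL $3,919. Book value $9,140.
Year 7: DB = ⌊$9,140 × 150%/8⌋ = $1,713; SL = ⌊$7,840/2⌋ = $3,920 → take SL $3,920. Book value $5,220.

$3,920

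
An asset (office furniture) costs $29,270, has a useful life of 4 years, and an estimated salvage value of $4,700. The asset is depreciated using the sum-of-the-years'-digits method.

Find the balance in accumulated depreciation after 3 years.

Depreciable base = $29,270 − $4,700 = $24,570.
Sum of the years' digits = 4+3+2+1 = 10.
Year 1: $24,570 × 4/10 = $9,828. Book value $19,442.
Year 2: $24,570 × 3/10 = $7,371. Book value $12,071.
Year 3: $24,570 × 2/10 = $4,914. Book value $7,157.
Accumulated through year 3 = $29,270 − $7,157 = $22,113.

$22,113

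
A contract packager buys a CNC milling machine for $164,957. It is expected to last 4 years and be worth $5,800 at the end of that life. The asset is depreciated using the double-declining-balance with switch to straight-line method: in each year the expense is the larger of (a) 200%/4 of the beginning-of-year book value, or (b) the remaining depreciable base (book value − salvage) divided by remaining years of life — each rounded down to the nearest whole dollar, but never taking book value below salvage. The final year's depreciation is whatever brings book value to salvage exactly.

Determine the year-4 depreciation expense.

$14,820

Depreciable base = $164,957 − $5,800 = $159,157.
Year 1: DB = ⌊$164,957 × 200%/4⌋ = $82,478; SL = ⌊$159,157/4⌋ = $39,789 → take DB $82,478. Book value $82,479.
Year 2: DB = ⌊$82,479 × 200%/4⌋ = $41,239; SL = ⌊$76,679/3⌋ = $25,559 → take DB $41,239. Book value $41,240.
Year 3: DB = ⌊$41,240 × 200%/4⌋ = $20,620; SL = ⌊$35,440/2⌋ = $17,720 → take DB $20,620. Book value $20,620.
Year 4 (final): $20,620 − $5,800 = $14,820. Book value $5,800.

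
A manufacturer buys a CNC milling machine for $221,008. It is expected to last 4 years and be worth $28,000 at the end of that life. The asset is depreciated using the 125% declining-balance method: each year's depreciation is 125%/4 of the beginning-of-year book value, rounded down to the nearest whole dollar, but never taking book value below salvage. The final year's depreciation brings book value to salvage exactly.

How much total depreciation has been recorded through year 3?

$149,191

Depreciable base = $221,008 − $28,000 = $193,008.
Year 1: ⌊$221,008 × 125%/4⌋ = $69,065. Book value $151,943.
Year 2: ⌊$151,943 × 125%/4⌋ = $47,482. Book value $104,461.
Year 3: ⌊$104,461 × 125%/4⌋ = $32,644. Book value $71,817.
Accumulated through year 3 = $221,008 − $71,817 = $149,191.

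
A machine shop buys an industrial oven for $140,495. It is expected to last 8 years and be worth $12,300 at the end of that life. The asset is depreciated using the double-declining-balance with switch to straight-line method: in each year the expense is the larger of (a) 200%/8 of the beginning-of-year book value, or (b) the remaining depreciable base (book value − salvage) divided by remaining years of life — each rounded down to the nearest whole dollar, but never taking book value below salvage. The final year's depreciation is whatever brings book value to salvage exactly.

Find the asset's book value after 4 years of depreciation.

$44,454

Depreciable base = $140,495 − $12,300 = $128,195.
Year 1: DB = ⌊$140,495 × 200%/8⌋ = $35,123; SL = ⌊$128,195/8⌋ = $16,024 → take DB $35,123. Book value $105,372.
Year 2: DB = ⌊$105,372 × 200%/8⌋ = $26,343; SL = ⌊$93,072/7⌋ = $13,296 → take DB $26,343. Book value $79,029.
Year 3: DB = ⌊$79,029 × 200%/8⌋ = $19,757; SL = ⌊$66,729/6⌋ = $11,121 → take DB $19,757. Book value $59,272.
Year 4: DB = ⌊$59,272 × 200%/8⌋ = $14,818; SL = ⌊$46,972/5⌋ = $9,394 → take DB $14,818. Book value $44,454.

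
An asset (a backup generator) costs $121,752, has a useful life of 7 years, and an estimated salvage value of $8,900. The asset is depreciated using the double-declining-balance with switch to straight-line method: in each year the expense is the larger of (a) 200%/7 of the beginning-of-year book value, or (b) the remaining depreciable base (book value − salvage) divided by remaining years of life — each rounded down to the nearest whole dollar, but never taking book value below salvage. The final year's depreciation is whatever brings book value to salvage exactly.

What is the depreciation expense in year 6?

$6,869

Depreciable base = $121,752 − $8,900 = $112,852.
Year 1: DB = ⌊$121,752 × 200%/7⌋ = $34,786; SL = ⌊$112,852/7⌋ = $16,121 → take DB $34,786. Book value $86,966.
Year 2: DB = ⌊$86,966 × 200%/7⌋ = $24,847; SL = ⌊$78,066/6⌋ = $13,011 → take DB $24,847. Book value $62,119.
Year 3: DB = ⌊$62,119 × 200%/7⌋ = $17,748; SL = ⌊$53,219/5⌋ = $10,643 → take DB $17,748. Book value $44,371.
Year 4: DB = ⌊$44,371 × 200%/7⌋ = $12,677; SL = ⌊$35,471/4⌋ = $8,867 → take DB $12,677. Book value $31,694.
Year 5: DB = ⌊$31,694 × 200%/7⌋ = $9,055; SL = ⌊$22,794/3⌋ = $7,598 → take DB $9,055. Book value $22,639.
Year 6: DB = ⌊$22,639 × 200%/7⌋ = $6,468; SL = ⌊$13,739/2⌋ = $6,869 → take SL $6,869. Book value $15,770.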